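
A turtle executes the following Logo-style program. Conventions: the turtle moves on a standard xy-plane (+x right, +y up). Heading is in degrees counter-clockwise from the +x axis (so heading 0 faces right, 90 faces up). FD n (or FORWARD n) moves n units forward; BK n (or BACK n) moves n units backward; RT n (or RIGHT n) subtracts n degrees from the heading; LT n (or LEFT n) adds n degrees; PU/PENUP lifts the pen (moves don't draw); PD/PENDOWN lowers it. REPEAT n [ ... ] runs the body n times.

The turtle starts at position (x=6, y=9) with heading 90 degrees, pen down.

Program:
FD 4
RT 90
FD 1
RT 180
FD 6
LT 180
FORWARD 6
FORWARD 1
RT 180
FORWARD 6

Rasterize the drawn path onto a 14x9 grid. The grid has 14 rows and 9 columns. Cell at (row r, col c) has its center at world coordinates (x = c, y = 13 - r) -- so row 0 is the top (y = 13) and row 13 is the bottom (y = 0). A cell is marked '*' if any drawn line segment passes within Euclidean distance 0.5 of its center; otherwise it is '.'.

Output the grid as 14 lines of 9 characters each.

Segment 0: (6,9) -> (6,13)
Segment 1: (6,13) -> (7,13)
Segment 2: (7,13) -> (1,13)
Segment 3: (1,13) -> (7,13)
Segment 4: (7,13) -> (8,13)
Segment 5: (8,13) -> (2,13)

Answer: .********
......*..
......*..
......*..
......*..
.........
.........
.........
.........
.........
.........
.........
.........
.........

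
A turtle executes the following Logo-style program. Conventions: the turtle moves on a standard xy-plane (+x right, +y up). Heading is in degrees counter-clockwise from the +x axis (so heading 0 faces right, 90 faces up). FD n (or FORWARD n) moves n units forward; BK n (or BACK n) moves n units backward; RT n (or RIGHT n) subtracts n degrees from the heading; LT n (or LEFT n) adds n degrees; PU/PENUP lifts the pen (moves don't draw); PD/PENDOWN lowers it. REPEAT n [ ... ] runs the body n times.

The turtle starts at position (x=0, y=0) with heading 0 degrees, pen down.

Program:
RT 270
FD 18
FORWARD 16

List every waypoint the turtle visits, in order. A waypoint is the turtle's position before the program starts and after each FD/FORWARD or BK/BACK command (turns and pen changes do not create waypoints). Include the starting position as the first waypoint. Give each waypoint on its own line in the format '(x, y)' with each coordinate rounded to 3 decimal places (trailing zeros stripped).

Answer: (0, 0)
(0, 18)
(0, 34)

Derivation:
Executing turtle program step by step:
Start: pos=(0,0), heading=0, pen down
RT 270: heading 0 -> 90
FD 18: (0,0) -> (0,18) [heading=90, draw]
FD 16: (0,18) -> (0,34) [heading=90, draw]
Final: pos=(0,34), heading=90, 2 segment(s) drawn
Waypoints (3 total):
(0, 0)
(0, 18)
(0, 34)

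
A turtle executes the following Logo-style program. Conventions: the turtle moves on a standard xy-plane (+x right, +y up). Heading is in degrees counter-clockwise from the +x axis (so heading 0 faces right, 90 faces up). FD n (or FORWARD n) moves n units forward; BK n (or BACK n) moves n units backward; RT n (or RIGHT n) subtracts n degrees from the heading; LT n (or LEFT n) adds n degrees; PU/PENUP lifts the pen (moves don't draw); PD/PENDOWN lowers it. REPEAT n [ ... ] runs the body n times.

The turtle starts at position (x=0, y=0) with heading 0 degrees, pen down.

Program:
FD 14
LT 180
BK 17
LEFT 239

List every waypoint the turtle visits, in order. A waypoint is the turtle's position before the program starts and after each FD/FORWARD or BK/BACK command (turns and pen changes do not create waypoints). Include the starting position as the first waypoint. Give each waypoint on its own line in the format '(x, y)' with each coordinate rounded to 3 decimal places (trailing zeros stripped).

Executing turtle program step by step:
Start: pos=(0,0), heading=0, pen down
FD 14: (0,0) -> (14,0) [heading=0, draw]
LT 180: heading 0 -> 180
BK 17: (14,0) -> (31,0) [heading=180, draw]
LT 239: heading 180 -> 59
Final: pos=(31,0), heading=59, 2 segment(s) drawn
Waypoints (3 total):
(0, 0)
(14, 0)
(31, 0)

Answer: (0, 0)
(14, 0)
(31, 0)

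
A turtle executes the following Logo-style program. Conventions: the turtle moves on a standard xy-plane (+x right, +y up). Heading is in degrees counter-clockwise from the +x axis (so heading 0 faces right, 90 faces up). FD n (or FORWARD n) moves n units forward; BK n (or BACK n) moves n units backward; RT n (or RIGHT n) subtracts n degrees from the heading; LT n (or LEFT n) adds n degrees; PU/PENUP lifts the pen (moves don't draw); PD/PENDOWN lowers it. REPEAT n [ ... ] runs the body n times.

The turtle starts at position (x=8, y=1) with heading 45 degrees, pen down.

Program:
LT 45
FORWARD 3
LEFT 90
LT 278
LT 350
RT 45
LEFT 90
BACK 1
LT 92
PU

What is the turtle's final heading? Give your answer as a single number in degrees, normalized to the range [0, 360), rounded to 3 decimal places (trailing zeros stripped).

Answer: 225

Derivation:
Executing turtle program step by step:
Start: pos=(8,1), heading=45, pen down
LT 45: heading 45 -> 90
FD 3: (8,1) -> (8,4) [heading=90, draw]
LT 90: heading 90 -> 180
LT 278: heading 180 -> 98
LT 350: heading 98 -> 88
RT 45: heading 88 -> 43
LT 90: heading 43 -> 133
BK 1: (8,4) -> (8.682,3.269) [heading=133, draw]
LT 92: heading 133 -> 225
PU: pen up
Final: pos=(8.682,3.269), heading=225, 2 segment(s) drawn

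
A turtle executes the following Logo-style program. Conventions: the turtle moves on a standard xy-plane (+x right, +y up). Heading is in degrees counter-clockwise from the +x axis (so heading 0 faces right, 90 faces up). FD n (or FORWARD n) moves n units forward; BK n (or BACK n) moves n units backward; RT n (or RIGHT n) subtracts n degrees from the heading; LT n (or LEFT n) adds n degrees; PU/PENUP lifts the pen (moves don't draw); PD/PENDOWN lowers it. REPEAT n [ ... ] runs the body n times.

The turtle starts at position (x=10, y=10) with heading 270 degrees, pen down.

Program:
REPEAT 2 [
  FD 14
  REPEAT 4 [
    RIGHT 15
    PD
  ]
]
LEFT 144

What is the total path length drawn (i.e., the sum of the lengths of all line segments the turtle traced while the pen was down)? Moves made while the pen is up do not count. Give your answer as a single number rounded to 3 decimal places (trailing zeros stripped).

Answer: 28

Derivation:
Executing turtle program step by step:
Start: pos=(10,10), heading=270, pen down
REPEAT 2 [
  -- iteration 1/2 --
  FD 14: (10,10) -> (10,-4) [heading=270, draw]
  REPEAT 4 [
    -- iteration 1/4 --
    RT 15: heading 270 -> 255
    PD: pen down
    -- iteration 2/4 --
    RT 15: heading 255 -> 240
    PD: pen down
    -- iteration 3/4 --
    RT 15: heading 240 -> 225
    PD: pen down
    -- iteration 4/4 --
    RT 15: heading 225 -> 210
    PD: pen down
  ]
  -- iteration 2/2 --
  FD 14: (10,-4) -> (-2.124,-11) [heading=210, draw]
  REPEAT 4 [
    -- iteration 1/4 --
    RT 15: heading 210 -> 195
    PD: pen down
    -- iteration 2/4 --
    RT 15: heading 195 -> 180
    PD: pen down
    -- iteration 3/4 --
    RT 15: heading 180 -> 165
    PD: pen down
    -- iteration 4/4 --
    RT 15: heading 165 -> 150
    PD: pen down
  ]
]
LT 144: heading 150 -> 294
Final: pos=(-2.124,-11), heading=294, 2 segment(s) drawn

Segment lengths:
  seg 1: (10,10) -> (10,-4), length = 14
  seg 2: (10,-4) -> (-2.124,-11), length = 14
Total = 28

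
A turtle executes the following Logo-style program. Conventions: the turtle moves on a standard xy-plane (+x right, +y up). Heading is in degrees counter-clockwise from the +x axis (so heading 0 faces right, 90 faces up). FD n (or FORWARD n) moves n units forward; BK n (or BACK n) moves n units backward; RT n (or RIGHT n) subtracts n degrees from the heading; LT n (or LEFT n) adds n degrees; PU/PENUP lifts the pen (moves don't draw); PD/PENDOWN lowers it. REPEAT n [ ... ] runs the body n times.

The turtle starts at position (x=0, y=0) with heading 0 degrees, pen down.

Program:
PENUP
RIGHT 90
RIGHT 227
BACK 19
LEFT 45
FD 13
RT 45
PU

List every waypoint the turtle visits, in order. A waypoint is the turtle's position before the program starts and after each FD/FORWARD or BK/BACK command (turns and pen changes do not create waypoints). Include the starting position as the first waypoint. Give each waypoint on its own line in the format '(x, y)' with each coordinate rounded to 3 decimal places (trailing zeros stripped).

Answer: (0, 0)
(-13.896, -12.958)
(-13.442, 0.034)

Derivation:
Executing turtle program step by step:
Start: pos=(0,0), heading=0, pen down
PU: pen up
RT 90: heading 0 -> 270
RT 227: heading 270 -> 43
BK 19: (0,0) -> (-13.896,-12.958) [heading=43, move]
LT 45: heading 43 -> 88
FD 13: (-13.896,-12.958) -> (-13.442,0.034) [heading=88, move]
RT 45: heading 88 -> 43
PU: pen up
Final: pos=(-13.442,0.034), heading=43, 0 segment(s) drawn
Waypoints (3 total):
(0, 0)
(-13.896, -12.958)
(-13.442, 0.034)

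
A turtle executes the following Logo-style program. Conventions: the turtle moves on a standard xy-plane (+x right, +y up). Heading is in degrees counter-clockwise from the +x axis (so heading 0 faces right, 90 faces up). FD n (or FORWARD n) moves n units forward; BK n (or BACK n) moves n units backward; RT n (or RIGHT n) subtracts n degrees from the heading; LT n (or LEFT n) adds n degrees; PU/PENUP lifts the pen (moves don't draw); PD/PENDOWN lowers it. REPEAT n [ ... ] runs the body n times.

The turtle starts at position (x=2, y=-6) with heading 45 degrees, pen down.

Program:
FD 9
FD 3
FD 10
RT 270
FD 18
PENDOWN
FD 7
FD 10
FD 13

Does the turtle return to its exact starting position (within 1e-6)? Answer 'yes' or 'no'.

Executing turtle program step by step:
Start: pos=(2,-6), heading=45, pen down
FD 9: (2,-6) -> (8.364,0.364) [heading=45, draw]
FD 3: (8.364,0.364) -> (10.485,2.485) [heading=45, draw]
FD 10: (10.485,2.485) -> (17.556,9.556) [heading=45, draw]
RT 270: heading 45 -> 135
FD 18: (17.556,9.556) -> (4.828,22.284) [heading=135, draw]
PD: pen down
FD 7: (4.828,22.284) -> (-0.121,27.234) [heading=135, draw]
FD 10: (-0.121,27.234) -> (-7.192,34.305) [heading=135, draw]
FD 13: (-7.192,34.305) -> (-16.385,43.497) [heading=135, draw]
Final: pos=(-16.385,43.497), heading=135, 7 segment(s) drawn

Start position: (2, -6)
Final position: (-16.385, 43.497)
Distance = 52.802; >= 1e-6 -> NOT closed

Answer: no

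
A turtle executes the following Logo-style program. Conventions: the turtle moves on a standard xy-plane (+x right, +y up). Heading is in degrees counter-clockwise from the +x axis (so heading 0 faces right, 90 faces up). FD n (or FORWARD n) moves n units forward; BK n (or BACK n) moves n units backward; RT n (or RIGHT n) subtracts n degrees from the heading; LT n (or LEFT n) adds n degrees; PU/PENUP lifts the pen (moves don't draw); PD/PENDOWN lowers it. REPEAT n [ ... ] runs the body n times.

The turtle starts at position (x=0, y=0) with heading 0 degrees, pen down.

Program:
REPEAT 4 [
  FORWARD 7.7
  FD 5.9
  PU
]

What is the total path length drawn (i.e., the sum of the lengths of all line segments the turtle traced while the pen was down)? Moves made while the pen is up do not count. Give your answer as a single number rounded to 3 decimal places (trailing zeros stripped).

Answer: 13.6

Derivation:
Executing turtle program step by step:
Start: pos=(0,0), heading=0, pen down
REPEAT 4 [
  -- iteration 1/4 --
  FD 7.7: (0,0) -> (7.7,0) [heading=0, draw]
  FD 5.9: (7.7,0) -> (13.6,0) [heading=0, draw]
  PU: pen up
  -- iteration 2/4 --
  FD 7.7: (13.6,0) -> (21.3,0) [heading=0, move]
  FD 5.9: (21.3,0) -> (27.2,0) [heading=0, move]
  PU: pen up
  -- iteration 3/4 --
  FD 7.7: (27.2,0) -> (34.9,0) [heading=0, move]
  FD 5.9: (34.9,0) -> (40.8,0) [heading=0, move]
  PU: pen up
  -- iteration 4/4 --
  FD 7.7: (40.8,0) -> (48.5,0) [heading=0, move]
  FD 5.9: (48.5,0) -> (54.4,0) [heading=0, move]
  PU: pen up
]
Final: pos=(54.4,0), heading=0, 2 segment(s) drawn

Segment lengths:
  seg 1: (0,0) -> (7.7,0), length = 7.7
  seg 2: (7.7,0) -> (13.6,0), length = 5.9
Total = 13.6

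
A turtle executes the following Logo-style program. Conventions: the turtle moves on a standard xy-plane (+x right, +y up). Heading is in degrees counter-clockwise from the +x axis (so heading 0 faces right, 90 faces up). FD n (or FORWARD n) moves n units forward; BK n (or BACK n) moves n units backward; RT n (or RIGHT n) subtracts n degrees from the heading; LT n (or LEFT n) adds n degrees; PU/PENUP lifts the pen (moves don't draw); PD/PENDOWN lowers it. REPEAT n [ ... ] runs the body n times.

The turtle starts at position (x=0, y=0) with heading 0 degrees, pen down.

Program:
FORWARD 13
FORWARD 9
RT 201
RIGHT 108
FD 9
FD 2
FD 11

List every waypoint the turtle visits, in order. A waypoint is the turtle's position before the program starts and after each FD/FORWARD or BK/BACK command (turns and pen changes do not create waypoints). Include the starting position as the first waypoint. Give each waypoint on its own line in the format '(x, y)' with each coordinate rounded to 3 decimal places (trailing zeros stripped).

Answer: (0, 0)
(13, 0)
(22, 0)
(27.664, 6.994)
(28.923, 8.549)
(35.845, 17.097)

Derivation:
Executing turtle program step by step:
Start: pos=(0,0), heading=0, pen down
FD 13: (0,0) -> (13,0) [heading=0, draw]
FD 9: (13,0) -> (22,0) [heading=0, draw]
RT 201: heading 0 -> 159
RT 108: heading 159 -> 51
FD 9: (22,0) -> (27.664,6.994) [heading=51, draw]
FD 2: (27.664,6.994) -> (28.923,8.549) [heading=51, draw]
FD 11: (28.923,8.549) -> (35.845,17.097) [heading=51, draw]
Final: pos=(35.845,17.097), heading=51, 5 segment(s) drawn
Waypoints (6 total):
(0, 0)
(13, 0)
(22, 0)
(27.664, 6.994)
(28.923, 8.549)
(35.845, 17.097)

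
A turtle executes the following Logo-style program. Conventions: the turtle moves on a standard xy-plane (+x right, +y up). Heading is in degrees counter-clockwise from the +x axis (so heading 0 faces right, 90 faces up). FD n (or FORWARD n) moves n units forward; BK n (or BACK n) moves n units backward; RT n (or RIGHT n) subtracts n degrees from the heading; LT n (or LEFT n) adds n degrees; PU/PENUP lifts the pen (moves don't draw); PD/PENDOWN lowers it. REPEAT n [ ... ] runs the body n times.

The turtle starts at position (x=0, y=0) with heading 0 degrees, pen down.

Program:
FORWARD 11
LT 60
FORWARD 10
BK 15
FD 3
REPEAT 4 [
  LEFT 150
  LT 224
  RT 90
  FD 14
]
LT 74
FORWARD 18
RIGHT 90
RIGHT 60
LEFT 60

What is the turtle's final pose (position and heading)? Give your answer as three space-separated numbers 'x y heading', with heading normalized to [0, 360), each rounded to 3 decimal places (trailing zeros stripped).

Executing turtle program step by step:
Start: pos=(0,0), heading=0, pen down
FD 11: (0,0) -> (11,0) [heading=0, draw]
LT 60: heading 0 -> 60
FD 10: (11,0) -> (16,8.66) [heading=60, draw]
BK 15: (16,8.66) -> (8.5,-4.33) [heading=60, draw]
FD 3: (8.5,-4.33) -> (10,-1.732) [heading=60, draw]
REPEAT 4 [
  -- iteration 1/4 --
  LT 150: heading 60 -> 210
  LT 224: heading 210 -> 74
  RT 90: heading 74 -> 344
  FD 14: (10,-1.732) -> (23.458,-5.591) [heading=344, draw]
  -- iteration 2/4 --
  LT 150: heading 344 -> 134
  LT 224: heading 134 -> 358
  RT 90: heading 358 -> 268
  FD 14: (23.458,-5.591) -> (22.969,-19.582) [heading=268, draw]
  -- iteration 3/4 --
  LT 150: heading 268 -> 58
  LT 224: heading 58 -> 282
  RT 90: heading 282 -> 192
  FD 14: (22.969,-19.582) -> (9.275,-22.493) [heading=192, draw]
  -- iteration 4/4 --
  LT 150: heading 192 -> 342
  LT 224: heading 342 -> 206
  RT 90: heading 206 -> 116
  FD 14: (9.275,-22.493) -> (3.138,-9.91) [heading=116, draw]
]
LT 74: heading 116 -> 190
FD 18: (3.138,-9.91) -> (-14.589,-13.036) [heading=190, draw]
RT 90: heading 190 -> 100
RT 60: heading 100 -> 40
LT 60: heading 40 -> 100
Final: pos=(-14.589,-13.036), heading=100, 9 segment(s) drawn

Answer: -14.589 -13.036 100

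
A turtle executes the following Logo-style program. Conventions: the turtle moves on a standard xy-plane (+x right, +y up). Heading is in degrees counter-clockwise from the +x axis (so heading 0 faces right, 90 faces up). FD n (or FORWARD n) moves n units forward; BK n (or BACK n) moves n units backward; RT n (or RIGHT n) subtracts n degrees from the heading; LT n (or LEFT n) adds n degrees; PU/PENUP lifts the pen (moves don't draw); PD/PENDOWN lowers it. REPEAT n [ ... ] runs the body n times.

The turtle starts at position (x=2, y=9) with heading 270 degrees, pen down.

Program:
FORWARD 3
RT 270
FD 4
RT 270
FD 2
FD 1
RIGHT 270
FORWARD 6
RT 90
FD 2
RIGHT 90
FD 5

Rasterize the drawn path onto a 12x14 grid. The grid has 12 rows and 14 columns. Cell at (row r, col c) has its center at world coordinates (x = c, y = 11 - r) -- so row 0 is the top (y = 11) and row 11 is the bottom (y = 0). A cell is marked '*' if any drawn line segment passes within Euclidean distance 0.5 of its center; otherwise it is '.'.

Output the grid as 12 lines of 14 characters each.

Segment 0: (2,9) -> (2,6)
Segment 1: (2,6) -> (6,6)
Segment 2: (6,6) -> (6,8)
Segment 3: (6,8) -> (6,9)
Segment 4: (6,9) -> (0,9)
Segment 5: (0,9) -> (-0,11)
Segment 6: (-0,11) -> (5,11)

Answer: ******........
*.............
*******.......
..*...*.......
..*...*.......
..*****.......
..............
..............
..............
..............
..............
..............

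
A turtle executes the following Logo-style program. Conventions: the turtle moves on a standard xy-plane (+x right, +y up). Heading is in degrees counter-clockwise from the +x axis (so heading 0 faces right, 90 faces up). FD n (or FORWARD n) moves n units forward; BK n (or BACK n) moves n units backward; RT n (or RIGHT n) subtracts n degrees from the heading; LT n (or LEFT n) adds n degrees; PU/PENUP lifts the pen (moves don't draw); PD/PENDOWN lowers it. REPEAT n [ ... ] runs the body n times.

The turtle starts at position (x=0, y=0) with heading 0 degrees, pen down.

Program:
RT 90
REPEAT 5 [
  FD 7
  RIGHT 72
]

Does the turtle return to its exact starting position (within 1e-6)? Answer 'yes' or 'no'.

Answer: yes

Derivation:
Executing turtle program step by step:
Start: pos=(0,0), heading=0, pen down
RT 90: heading 0 -> 270
REPEAT 5 [
  -- iteration 1/5 --
  FD 7: (0,0) -> (0,-7) [heading=270, draw]
  RT 72: heading 270 -> 198
  -- iteration 2/5 --
  FD 7: (0,-7) -> (-6.657,-9.163) [heading=198, draw]
  RT 72: heading 198 -> 126
  -- iteration 3/5 --
  FD 7: (-6.657,-9.163) -> (-10.772,-3.5) [heading=126, draw]
  RT 72: heading 126 -> 54
  -- iteration 4/5 --
  FD 7: (-10.772,-3.5) -> (-6.657,2.163) [heading=54, draw]
  RT 72: heading 54 -> 342
  -- iteration 5/5 --
  FD 7: (-6.657,2.163) -> (0,0) [heading=342, draw]
  RT 72: heading 342 -> 270
]
Final: pos=(0,0), heading=270, 5 segment(s) drawn

Start position: (0, 0)
Final position: (0, 0)
Distance = 0; < 1e-6 -> CLOSED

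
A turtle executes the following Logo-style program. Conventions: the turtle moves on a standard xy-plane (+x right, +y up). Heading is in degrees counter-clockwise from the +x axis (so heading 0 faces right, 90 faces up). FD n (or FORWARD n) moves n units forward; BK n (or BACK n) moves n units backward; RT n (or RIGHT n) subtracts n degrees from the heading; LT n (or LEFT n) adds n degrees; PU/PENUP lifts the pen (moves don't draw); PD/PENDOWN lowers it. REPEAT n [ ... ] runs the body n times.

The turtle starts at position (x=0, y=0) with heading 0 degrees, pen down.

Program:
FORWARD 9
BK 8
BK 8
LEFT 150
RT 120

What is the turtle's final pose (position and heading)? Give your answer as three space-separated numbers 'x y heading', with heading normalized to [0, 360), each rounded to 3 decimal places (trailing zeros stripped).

Answer: -7 0 30

Derivation:
Executing turtle program step by step:
Start: pos=(0,0), heading=0, pen down
FD 9: (0,0) -> (9,0) [heading=0, draw]
BK 8: (9,0) -> (1,0) [heading=0, draw]
BK 8: (1,0) -> (-7,0) [heading=0, draw]
LT 150: heading 0 -> 150
RT 120: heading 150 -> 30
Final: pos=(-7,0), heading=30, 3 segment(s) drawn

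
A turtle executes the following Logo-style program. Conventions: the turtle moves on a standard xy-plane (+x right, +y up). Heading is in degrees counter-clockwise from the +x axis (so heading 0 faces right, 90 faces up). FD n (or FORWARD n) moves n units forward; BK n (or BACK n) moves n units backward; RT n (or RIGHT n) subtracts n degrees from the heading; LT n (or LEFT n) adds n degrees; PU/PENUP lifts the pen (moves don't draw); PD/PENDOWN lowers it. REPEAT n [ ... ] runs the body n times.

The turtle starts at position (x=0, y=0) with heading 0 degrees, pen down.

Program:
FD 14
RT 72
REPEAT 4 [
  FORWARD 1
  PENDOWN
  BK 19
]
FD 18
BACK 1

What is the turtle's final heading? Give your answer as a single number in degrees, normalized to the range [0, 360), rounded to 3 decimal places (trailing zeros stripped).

Answer: 288

Derivation:
Executing turtle program step by step:
Start: pos=(0,0), heading=0, pen down
FD 14: (0,0) -> (14,0) [heading=0, draw]
RT 72: heading 0 -> 288
REPEAT 4 [
  -- iteration 1/4 --
  FD 1: (14,0) -> (14.309,-0.951) [heading=288, draw]
  PD: pen down
  BK 19: (14.309,-0.951) -> (8.438,17.119) [heading=288, draw]
  -- iteration 2/4 --
  FD 1: (8.438,17.119) -> (8.747,16.168) [heading=288, draw]
  PD: pen down
  BK 19: (8.747,16.168) -> (2.875,34.238) [heading=288, draw]
  -- iteration 3/4 --
  FD 1: (2.875,34.238) -> (3.184,33.287) [heading=288, draw]
  PD: pen down
  BK 19: (3.184,33.287) -> (-2.687,51.357) [heading=288, draw]
  -- iteration 4/4 --
  FD 1: (-2.687,51.357) -> (-2.378,50.406) [heading=288, draw]
  PD: pen down
  BK 19: (-2.378,50.406) -> (-8.249,68.476) [heading=288, draw]
]
FD 18: (-8.249,68.476) -> (-2.687,51.357) [heading=288, draw]
BK 1: (-2.687,51.357) -> (-2.996,52.308) [heading=288, draw]
Final: pos=(-2.996,52.308), heading=288, 11 segment(s) drawn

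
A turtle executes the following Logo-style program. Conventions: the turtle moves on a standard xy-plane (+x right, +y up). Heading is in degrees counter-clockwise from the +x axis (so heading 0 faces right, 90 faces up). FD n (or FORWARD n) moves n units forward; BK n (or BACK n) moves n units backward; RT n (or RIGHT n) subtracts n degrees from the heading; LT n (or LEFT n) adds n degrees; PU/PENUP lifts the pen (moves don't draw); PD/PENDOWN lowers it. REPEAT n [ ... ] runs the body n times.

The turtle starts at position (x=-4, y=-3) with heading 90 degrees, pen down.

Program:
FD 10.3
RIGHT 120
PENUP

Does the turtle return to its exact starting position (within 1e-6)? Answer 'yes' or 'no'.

Executing turtle program step by step:
Start: pos=(-4,-3), heading=90, pen down
FD 10.3: (-4,-3) -> (-4,7.3) [heading=90, draw]
RT 120: heading 90 -> 330
PU: pen up
Final: pos=(-4,7.3), heading=330, 1 segment(s) drawn

Start position: (-4, -3)
Final position: (-4, 7.3)
Distance = 10.3; >= 1e-6 -> NOT closed

Answer: no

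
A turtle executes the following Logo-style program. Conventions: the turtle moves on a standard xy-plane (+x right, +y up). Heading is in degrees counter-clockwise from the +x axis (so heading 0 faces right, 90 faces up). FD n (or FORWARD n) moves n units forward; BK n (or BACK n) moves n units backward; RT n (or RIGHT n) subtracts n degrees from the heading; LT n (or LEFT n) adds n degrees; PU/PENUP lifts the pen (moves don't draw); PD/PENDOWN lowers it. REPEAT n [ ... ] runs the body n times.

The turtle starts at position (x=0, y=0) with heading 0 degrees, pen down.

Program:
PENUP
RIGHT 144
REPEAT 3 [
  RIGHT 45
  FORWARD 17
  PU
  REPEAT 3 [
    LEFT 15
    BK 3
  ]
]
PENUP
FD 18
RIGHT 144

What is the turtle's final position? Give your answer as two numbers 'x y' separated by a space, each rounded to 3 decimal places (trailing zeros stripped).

Executing turtle program step by step:
Start: pos=(0,0), heading=0, pen down
PU: pen up
RT 144: heading 0 -> 216
REPEAT 3 [
  -- iteration 1/3 --
  RT 45: heading 216 -> 171
  FD 17: (0,0) -> (-16.791,2.659) [heading=171, move]
  PU: pen up
  REPEAT 3 [
    -- iteration 1/3 --
    LT 15: heading 171 -> 186
    BK 3: (-16.791,2.659) -> (-13.807,2.973) [heading=186, move]
    -- iteration 2/3 --
    LT 15: heading 186 -> 201
    BK 3: (-13.807,2.973) -> (-11.006,4.048) [heading=201, move]
    -- iteration 3/3 --
    LT 15: heading 201 -> 216
    BK 3: (-11.006,4.048) -> (-8.579,5.811) [heading=216, move]
  ]
  -- iteration 2/3 --
  RT 45: heading 216 -> 171
  FD 17: (-8.579,5.811) -> (-25.37,8.471) [heading=171, move]
  PU: pen up
  REPEAT 3 [
    -- iteration 1/3 --
    LT 15: heading 171 -> 186
    BK 3: (-25.37,8.471) -> (-22.386,8.784) [heading=186, move]
    -- iteration 2/3 --
    LT 15: heading 186 -> 201
    BK 3: (-22.386,8.784) -> (-19.586,9.86) [heading=201, move]
    -- iteration 3/3 --
    LT 15: heading 201 -> 216
    BK 3: (-19.586,9.86) -> (-17.159,11.623) [heading=216, move]
  ]
  -- iteration 3/3 --
  RT 45: heading 216 -> 171
  FD 17: (-17.159,11.623) -> (-33.949,14.282) [heading=171, move]
  PU: pen up
  REPEAT 3 [
    -- iteration 1/3 --
    LT 15: heading 171 -> 186
    BK 3: (-33.949,14.282) -> (-30.966,14.596) [heading=186, move]
    -- iteration 2/3 --
    LT 15: heading 186 -> 201
    BK 3: (-30.966,14.596) -> (-28.165,15.671) [heading=201, move]
    -- iteration 3/3 --
    LT 15: heading 201 -> 216
    BK 3: (-28.165,15.671) -> (-25.738,17.434) [heading=216, move]
  ]
]
PU: pen up
FD 18: (-25.738,17.434) -> (-40.3,6.854) [heading=216, move]
RT 144: heading 216 -> 72
Final: pos=(-40.3,6.854), heading=72, 0 segment(s) drawn

Answer: -40.3 6.854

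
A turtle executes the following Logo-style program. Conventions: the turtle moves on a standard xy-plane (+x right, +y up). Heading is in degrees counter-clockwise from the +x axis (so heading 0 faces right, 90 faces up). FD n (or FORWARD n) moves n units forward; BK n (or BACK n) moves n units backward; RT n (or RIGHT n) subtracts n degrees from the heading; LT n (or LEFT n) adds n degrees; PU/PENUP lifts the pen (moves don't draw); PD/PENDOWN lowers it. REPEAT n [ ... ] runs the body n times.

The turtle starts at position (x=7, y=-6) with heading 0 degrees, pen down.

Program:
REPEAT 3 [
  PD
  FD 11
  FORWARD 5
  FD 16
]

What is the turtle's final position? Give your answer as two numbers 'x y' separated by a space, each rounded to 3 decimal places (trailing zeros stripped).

Answer: 103 -6

Derivation:
Executing turtle program step by step:
Start: pos=(7,-6), heading=0, pen down
REPEAT 3 [
  -- iteration 1/3 --
  PD: pen down
  FD 11: (7,-6) -> (18,-6) [heading=0, draw]
  FD 5: (18,-6) -> (23,-6) [heading=0, draw]
  FD 16: (23,-6) -> (39,-6) [heading=0, draw]
  -- iteration 2/3 --
  PD: pen down
  FD 11: (39,-6) -> (50,-6) [heading=0, draw]
  FD 5: (50,-6) -> (55,-6) [heading=0, draw]
  FD 16: (55,-6) -> (71,-6) [heading=0, draw]
  -- iteration 3/3 --
  PD: pen down
  FD 11: (71,-6) -> (82,-6) [heading=0, draw]
  FD 5: (82,-6) -> (87,-6) [heading=0, draw]
  FD 16: (87,-6) -> (103,-6) [heading=0, draw]
]
Final: pos=(103,-6), heading=0, 9 segment(s) drawn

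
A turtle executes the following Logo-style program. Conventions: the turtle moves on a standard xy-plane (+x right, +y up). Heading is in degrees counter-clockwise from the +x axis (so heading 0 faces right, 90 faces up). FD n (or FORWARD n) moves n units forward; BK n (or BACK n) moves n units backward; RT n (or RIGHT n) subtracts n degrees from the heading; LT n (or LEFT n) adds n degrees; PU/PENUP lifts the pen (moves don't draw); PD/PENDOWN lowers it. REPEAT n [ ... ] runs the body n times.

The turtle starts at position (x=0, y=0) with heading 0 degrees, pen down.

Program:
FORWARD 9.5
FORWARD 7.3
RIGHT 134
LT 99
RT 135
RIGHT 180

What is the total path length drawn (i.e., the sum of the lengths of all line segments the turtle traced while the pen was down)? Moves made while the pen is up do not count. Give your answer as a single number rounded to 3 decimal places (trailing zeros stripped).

Answer: 16.8

Derivation:
Executing turtle program step by step:
Start: pos=(0,0), heading=0, pen down
FD 9.5: (0,0) -> (9.5,0) [heading=0, draw]
FD 7.3: (9.5,0) -> (16.8,0) [heading=0, draw]
RT 134: heading 0 -> 226
LT 99: heading 226 -> 325
RT 135: heading 325 -> 190
RT 180: heading 190 -> 10
Final: pos=(16.8,0), heading=10, 2 segment(s) drawn

Segment lengths:
  seg 1: (0,0) -> (9.5,0), length = 9.5
  seg 2: (9.5,0) -> (16.8,0), length = 7.3
Total = 16.8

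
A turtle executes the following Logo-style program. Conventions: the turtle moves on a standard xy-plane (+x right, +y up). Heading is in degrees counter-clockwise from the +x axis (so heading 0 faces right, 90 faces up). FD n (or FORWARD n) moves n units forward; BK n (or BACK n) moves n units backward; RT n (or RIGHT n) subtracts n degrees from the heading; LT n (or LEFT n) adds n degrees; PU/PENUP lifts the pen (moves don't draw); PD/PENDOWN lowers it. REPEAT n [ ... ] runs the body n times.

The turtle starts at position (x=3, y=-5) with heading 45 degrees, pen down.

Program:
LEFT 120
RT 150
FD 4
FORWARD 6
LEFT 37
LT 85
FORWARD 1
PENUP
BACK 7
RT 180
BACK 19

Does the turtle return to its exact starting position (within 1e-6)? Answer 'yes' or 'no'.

Executing turtle program step by step:
Start: pos=(3,-5), heading=45, pen down
LT 120: heading 45 -> 165
RT 150: heading 165 -> 15
FD 4: (3,-5) -> (6.864,-3.965) [heading=15, draw]
FD 6: (6.864,-3.965) -> (12.659,-2.412) [heading=15, draw]
LT 37: heading 15 -> 52
LT 85: heading 52 -> 137
FD 1: (12.659,-2.412) -> (11.928,-1.73) [heading=137, draw]
PU: pen up
BK 7: (11.928,-1.73) -> (17.047,-6.504) [heading=137, move]
RT 180: heading 137 -> 317
BK 19: (17.047,-6.504) -> (3.152,6.454) [heading=317, move]
Final: pos=(3.152,6.454), heading=317, 3 segment(s) drawn

Start position: (3, -5)
Final position: (3.152, 6.454)
Distance = 11.455; >= 1e-6 -> NOT closed

Answer: no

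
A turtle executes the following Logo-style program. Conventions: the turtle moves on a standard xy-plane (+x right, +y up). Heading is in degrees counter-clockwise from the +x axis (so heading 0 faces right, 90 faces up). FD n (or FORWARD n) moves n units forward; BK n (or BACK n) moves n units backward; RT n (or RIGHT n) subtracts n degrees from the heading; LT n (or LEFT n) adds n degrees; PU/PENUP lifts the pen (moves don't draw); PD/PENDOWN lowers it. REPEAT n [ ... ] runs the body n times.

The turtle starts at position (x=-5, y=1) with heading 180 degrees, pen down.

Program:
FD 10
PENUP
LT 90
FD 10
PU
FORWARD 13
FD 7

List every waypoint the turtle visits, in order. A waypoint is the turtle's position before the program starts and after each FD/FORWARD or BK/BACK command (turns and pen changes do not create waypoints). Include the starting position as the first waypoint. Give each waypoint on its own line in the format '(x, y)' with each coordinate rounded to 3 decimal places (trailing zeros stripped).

Executing turtle program step by step:
Start: pos=(-5,1), heading=180, pen down
FD 10: (-5,1) -> (-15,1) [heading=180, draw]
PU: pen up
LT 90: heading 180 -> 270
FD 10: (-15,1) -> (-15,-9) [heading=270, move]
PU: pen up
FD 13: (-15,-9) -> (-15,-22) [heading=270, move]
FD 7: (-15,-22) -> (-15,-29) [heading=270, move]
Final: pos=(-15,-29), heading=270, 1 segment(s) drawn
Waypoints (5 total):
(-5, 1)
(-15, 1)
(-15, -9)
(-15, -22)
(-15, -29)

Answer: (-5, 1)
(-15, 1)
(-15, -9)
(-15, -22)
(-15, -29)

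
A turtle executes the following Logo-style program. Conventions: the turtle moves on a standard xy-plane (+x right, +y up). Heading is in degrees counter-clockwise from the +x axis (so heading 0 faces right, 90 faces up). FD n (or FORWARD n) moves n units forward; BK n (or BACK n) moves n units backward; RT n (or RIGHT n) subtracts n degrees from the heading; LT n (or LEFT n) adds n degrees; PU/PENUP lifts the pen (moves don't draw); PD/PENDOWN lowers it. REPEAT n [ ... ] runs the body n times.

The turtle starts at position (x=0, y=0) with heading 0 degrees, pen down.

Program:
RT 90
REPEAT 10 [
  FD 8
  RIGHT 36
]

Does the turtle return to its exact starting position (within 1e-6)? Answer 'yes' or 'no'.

Answer: yes

Derivation:
Executing turtle program step by step:
Start: pos=(0,0), heading=0, pen down
RT 90: heading 0 -> 270
REPEAT 10 [
  -- iteration 1/10 --
  FD 8: (0,0) -> (0,-8) [heading=270, draw]
  RT 36: heading 270 -> 234
  -- iteration 2/10 --
  FD 8: (0,-8) -> (-4.702,-14.472) [heading=234, draw]
  RT 36: heading 234 -> 198
  -- iteration 3/10 --
  FD 8: (-4.702,-14.472) -> (-12.311,-16.944) [heading=198, draw]
  RT 36: heading 198 -> 162
  -- iteration 4/10 --
  FD 8: (-12.311,-16.944) -> (-19.919,-14.472) [heading=162, draw]
  RT 36: heading 162 -> 126
  -- iteration 5/10 --
  FD 8: (-19.919,-14.472) -> (-24.621,-8) [heading=126, draw]
  RT 36: heading 126 -> 90
  -- iteration 6/10 --
  FD 8: (-24.621,-8) -> (-24.621,0) [heading=90, draw]
  RT 36: heading 90 -> 54
  -- iteration 7/10 --
  FD 8: (-24.621,0) -> (-19.919,6.472) [heading=54, draw]
  RT 36: heading 54 -> 18
  -- iteration 8/10 --
  FD 8: (-19.919,6.472) -> (-12.311,8.944) [heading=18, draw]
  RT 36: heading 18 -> 342
  -- iteration 9/10 --
  FD 8: (-12.311,8.944) -> (-4.702,6.472) [heading=342, draw]
  RT 36: heading 342 -> 306
  -- iteration 10/10 --
  FD 8: (-4.702,6.472) -> (0,0) [heading=306, draw]
  RT 36: heading 306 -> 270
]
Final: pos=(0,0), heading=270, 10 segment(s) drawn

Start position: (0, 0)
Final position: (0, 0)
Distance = 0; < 1e-6 -> CLOSED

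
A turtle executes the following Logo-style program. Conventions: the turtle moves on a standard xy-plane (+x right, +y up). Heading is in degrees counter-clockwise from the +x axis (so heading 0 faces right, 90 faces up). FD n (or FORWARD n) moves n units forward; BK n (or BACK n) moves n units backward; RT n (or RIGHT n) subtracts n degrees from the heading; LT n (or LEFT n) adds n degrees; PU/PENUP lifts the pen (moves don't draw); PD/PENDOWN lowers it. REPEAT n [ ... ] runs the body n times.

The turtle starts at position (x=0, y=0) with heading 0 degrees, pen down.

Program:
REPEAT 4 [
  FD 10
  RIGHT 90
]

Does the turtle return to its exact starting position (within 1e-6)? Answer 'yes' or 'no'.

Executing turtle program step by step:
Start: pos=(0,0), heading=0, pen down
REPEAT 4 [
  -- iteration 1/4 --
  FD 10: (0,0) -> (10,0) [heading=0, draw]
  RT 90: heading 0 -> 270
  -- iteration 2/4 --
  FD 10: (10,0) -> (10,-10) [heading=270, draw]
  RT 90: heading 270 -> 180
  -- iteration 3/4 --
  FD 10: (10,-10) -> (0,-10) [heading=180, draw]
  RT 90: heading 180 -> 90
  -- iteration 4/4 --
  FD 10: (0,-10) -> (0,0) [heading=90, draw]
  RT 90: heading 90 -> 0
]
Final: pos=(0,0), heading=0, 4 segment(s) drawn

Start position: (0, 0)
Final position: (0, 0)
Distance = 0; < 1e-6 -> CLOSED

Answer: yes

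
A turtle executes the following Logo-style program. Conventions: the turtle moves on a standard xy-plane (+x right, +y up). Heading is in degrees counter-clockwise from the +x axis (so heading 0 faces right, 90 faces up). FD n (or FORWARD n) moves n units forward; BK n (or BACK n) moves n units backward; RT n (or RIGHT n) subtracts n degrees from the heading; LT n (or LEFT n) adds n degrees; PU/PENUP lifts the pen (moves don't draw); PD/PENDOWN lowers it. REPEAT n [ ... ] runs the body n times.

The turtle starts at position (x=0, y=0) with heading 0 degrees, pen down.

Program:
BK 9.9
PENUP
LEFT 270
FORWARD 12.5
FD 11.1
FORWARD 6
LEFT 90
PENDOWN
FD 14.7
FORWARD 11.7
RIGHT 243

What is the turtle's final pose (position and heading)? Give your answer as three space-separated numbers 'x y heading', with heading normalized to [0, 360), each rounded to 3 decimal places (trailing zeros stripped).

Executing turtle program step by step:
Start: pos=(0,0), heading=0, pen down
BK 9.9: (0,0) -> (-9.9,0) [heading=0, draw]
PU: pen up
LT 270: heading 0 -> 270
FD 12.5: (-9.9,0) -> (-9.9,-12.5) [heading=270, move]
FD 11.1: (-9.9,-12.5) -> (-9.9,-23.6) [heading=270, move]
FD 6: (-9.9,-23.6) -> (-9.9,-29.6) [heading=270, move]
LT 90: heading 270 -> 0
PD: pen down
FD 14.7: (-9.9,-29.6) -> (4.8,-29.6) [heading=0, draw]
FD 11.7: (4.8,-29.6) -> (16.5,-29.6) [heading=0, draw]
RT 243: heading 0 -> 117
Final: pos=(16.5,-29.6), heading=117, 3 segment(s) drawn

Answer: 16.5 -29.6 117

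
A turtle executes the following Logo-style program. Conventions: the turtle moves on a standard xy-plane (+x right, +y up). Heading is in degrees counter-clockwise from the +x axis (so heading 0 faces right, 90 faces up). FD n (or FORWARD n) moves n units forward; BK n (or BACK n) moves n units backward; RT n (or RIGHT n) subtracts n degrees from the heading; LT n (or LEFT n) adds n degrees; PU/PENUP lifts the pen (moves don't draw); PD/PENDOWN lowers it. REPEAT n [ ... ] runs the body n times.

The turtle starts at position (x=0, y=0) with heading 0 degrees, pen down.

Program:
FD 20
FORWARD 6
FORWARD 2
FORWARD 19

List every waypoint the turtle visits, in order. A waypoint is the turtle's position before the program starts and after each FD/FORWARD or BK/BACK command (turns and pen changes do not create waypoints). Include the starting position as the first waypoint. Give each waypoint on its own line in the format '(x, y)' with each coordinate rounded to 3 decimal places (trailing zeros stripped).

Executing turtle program step by step:
Start: pos=(0,0), heading=0, pen down
FD 20: (0,0) -> (20,0) [heading=0, draw]
FD 6: (20,0) -> (26,0) [heading=0, draw]
FD 2: (26,0) -> (28,0) [heading=0, draw]
FD 19: (28,0) -> (47,0) [heading=0, draw]
Final: pos=(47,0), heading=0, 4 segment(s) drawn
Waypoints (5 total):
(0, 0)
(20, 0)
(26, 0)
(28, 0)
(47, 0)

Answer: (0, 0)
(20, 0)
(26, 0)
(28, 0)
(47, 0)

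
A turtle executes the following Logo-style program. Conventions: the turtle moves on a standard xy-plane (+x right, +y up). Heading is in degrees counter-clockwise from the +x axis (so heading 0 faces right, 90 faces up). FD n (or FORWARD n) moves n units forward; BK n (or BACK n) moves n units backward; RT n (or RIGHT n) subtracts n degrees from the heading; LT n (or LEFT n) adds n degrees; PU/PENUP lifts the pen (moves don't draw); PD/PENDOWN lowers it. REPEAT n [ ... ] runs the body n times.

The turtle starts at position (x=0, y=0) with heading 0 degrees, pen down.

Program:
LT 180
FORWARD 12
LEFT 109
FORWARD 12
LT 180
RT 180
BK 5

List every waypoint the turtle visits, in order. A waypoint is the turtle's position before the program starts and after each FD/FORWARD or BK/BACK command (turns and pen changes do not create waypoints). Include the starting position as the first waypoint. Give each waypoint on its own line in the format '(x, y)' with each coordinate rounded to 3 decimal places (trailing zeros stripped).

Executing turtle program step by step:
Start: pos=(0,0), heading=0, pen down
LT 180: heading 0 -> 180
FD 12: (0,0) -> (-12,0) [heading=180, draw]
LT 109: heading 180 -> 289
FD 12: (-12,0) -> (-8.093,-11.346) [heading=289, draw]
LT 180: heading 289 -> 109
RT 180: heading 109 -> 289
BK 5: (-8.093,-11.346) -> (-9.721,-6.619) [heading=289, draw]
Final: pos=(-9.721,-6.619), heading=289, 3 segment(s) drawn
Waypoints (4 total):
(0, 0)
(-12, 0)
(-8.093, -11.346)
(-9.721, -6.619)

Answer: (0, 0)
(-12, 0)
(-8.093, -11.346)
(-9.721, -6.619)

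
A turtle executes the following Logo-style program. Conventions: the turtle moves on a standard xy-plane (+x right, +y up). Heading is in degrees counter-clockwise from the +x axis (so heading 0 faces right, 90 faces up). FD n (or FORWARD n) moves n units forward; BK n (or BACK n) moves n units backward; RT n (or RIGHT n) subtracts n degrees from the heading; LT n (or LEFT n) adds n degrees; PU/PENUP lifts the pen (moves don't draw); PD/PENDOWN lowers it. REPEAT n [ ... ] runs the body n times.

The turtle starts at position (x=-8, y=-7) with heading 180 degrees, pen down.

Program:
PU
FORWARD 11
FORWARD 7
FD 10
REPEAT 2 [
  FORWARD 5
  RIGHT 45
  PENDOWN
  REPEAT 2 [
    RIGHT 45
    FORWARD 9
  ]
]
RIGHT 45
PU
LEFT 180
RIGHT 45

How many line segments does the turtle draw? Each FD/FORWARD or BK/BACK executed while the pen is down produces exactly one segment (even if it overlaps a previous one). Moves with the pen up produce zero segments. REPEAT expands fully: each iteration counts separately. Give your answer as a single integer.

Answer: 5

Derivation:
Executing turtle program step by step:
Start: pos=(-8,-7), heading=180, pen down
PU: pen up
FD 11: (-8,-7) -> (-19,-7) [heading=180, move]
FD 7: (-19,-7) -> (-26,-7) [heading=180, move]
FD 10: (-26,-7) -> (-36,-7) [heading=180, move]
REPEAT 2 [
  -- iteration 1/2 --
  FD 5: (-36,-7) -> (-41,-7) [heading=180, move]
  RT 45: heading 180 -> 135
  PD: pen down
  REPEAT 2 [
    -- iteration 1/2 --
    RT 45: heading 135 -> 90
    FD 9: (-41,-7) -> (-41,2) [heading=90, draw]
    -- iteration 2/2 --
    RT 45: heading 90 -> 45
    FD 9: (-41,2) -> (-34.636,8.364) [heading=45, draw]
  ]
  -- iteration 2/2 --
  FD 5: (-34.636,8.364) -> (-31.101,11.899) [heading=45, draw]
  RT 45: heading 45 -> 0
  PD: pen down
  REPEAT 2 [
    -- iteration 1/2 --
    RT 45: heading 0 -> 315
    FD 9: (-31.101,11.899) -> (-24.737,5.536) [heading=315, draw]
    -- iteration 2/2 --
    RT 45: heading 315 -> 270
    FD 9: (-24.737,5.536) -> (-24.737,-3.464) [heading=270, draw]
  ]
]
RT 45: heading 270 -> 225
PU: pen up
LT 180: heading 225 -> 45
RT 45: heading 45 -> 0
Final: pos=(-24.737,-3.464), heading=0, 5 segment(s) drawn
Segments drawn: 5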